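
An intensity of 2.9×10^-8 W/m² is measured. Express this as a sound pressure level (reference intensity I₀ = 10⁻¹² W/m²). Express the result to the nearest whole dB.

45 dB

L = 10·log₁₀(I/I₀) = 10·log₁₀(2.9×10^-8/10⁻¹²) = 10·log₁₀(2.9×10^4).
L = 10·(0.4624 + 4) = 44.62 dB.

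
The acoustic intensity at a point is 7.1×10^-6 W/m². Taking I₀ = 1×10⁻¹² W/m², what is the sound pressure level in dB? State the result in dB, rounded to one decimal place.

I/I₀ = 7.1×10^-6/10⁻¹² = 7.1×10^6, and L = 10·log₁₀(I/I₀).
L = 10·(0.8513 + 6) = 68.51 dB.

68.5 dB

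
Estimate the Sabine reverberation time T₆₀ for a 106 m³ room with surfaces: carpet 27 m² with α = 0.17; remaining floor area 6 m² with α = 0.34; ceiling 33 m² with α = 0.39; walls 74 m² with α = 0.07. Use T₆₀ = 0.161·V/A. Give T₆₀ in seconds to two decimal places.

A = Σ Sᵢαᵢ = 27·0.17 + 6·0.34 + 33·0.39 + 74·0.07 = 24.68 m².
T₆₀ = 0.161 × 106 / 24.68 = 0.691 s.

0.69 s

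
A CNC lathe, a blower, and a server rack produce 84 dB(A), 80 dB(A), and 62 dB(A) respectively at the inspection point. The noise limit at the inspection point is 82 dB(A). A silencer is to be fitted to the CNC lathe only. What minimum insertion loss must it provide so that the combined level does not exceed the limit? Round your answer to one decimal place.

6.4 dB

The untreated sources together contribute 10^(80/10) + 10^(62/10) = 1.016e+08, i.e. 80.07 dB(A).
To meet 82 dB(A) overall, the treated CNC lathe may contribute at most 10^(82/10) − 1.016e+08 = 5.690e+07, i.e. 77.55 dB(A).
Required insertion loss = 84 − 77.55 = 6.45 dB.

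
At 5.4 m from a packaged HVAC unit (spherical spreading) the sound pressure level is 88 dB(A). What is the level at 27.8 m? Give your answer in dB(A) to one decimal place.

73.8 dB(A)

Spherical spreading from a point source gives a 20·log₁₀(r₂/r₁) drop.
L₂ = 88 − 20·log₁₀(27.8/5.4) = 88 − 14.233 = 73.77 dB(A).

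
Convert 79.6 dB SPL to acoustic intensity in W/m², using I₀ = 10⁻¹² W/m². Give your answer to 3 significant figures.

9.12e-05 W/m²

L = 10·log₁₀(I/I₀) ⇒ I = I₀·10^(L/10) = 10⁻¹² × 10^7.96.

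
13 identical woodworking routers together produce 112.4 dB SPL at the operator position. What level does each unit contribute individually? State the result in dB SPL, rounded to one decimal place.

101.3 dB SPL

13 equal contributions raise the level by 10·log₁₀ 13 = 11.139 dB, so each unit alone gives 112.4 − 11.139.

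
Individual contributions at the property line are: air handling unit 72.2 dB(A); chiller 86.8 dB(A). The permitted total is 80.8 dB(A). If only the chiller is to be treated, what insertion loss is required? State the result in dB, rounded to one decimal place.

Everything except the chiller sums to 10^(72.2/10) = 1.660e+07 in linear terms, 72.20 dB(A).
To meet 80.8 dB(A) overall, the treated chiller may contribute at most 10^(80.8/10) − 1.660e+07 = 1.036e+08, i.e. 80.15 dB(A).
So the chiller must be reduced from 86.8 to 80.15 dB(A): IL = 6.65 dB.

6.6 dB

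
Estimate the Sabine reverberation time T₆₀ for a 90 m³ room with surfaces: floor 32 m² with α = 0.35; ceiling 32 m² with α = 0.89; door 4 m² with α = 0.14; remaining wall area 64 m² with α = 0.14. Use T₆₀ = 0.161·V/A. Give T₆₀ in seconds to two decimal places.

Summing Sᵢαᵢ: 32·0.35 + 32·0.89 + 4·0.14 + 64·0.14 = 49.20 m².
T₆₀ = 0.161 × 90 / 49.20 = 0.295 s.

0.29 s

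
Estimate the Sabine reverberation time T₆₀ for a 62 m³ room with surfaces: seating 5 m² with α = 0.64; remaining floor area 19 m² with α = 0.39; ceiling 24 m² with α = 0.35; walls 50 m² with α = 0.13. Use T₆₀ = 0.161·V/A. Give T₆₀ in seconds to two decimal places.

0.39 s

Total absorption A = 5·0.64 + 19·0.39 + 24·0.35 + 50·0.13 = 25.51 m² sabins.
T₆₀ = 0.161 × 62 / 25.51 = 0.391 s.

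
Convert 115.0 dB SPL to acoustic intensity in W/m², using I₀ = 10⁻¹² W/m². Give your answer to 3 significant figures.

I/I₀ = 10^(115.0/10) = 3.162e+11, so I = 3.162e+11 × 10⁻¹² W/m².

0.316 W/m²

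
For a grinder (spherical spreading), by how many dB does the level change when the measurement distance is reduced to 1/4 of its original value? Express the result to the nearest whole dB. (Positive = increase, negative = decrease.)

+12 dB

A point source loses 6 dB per doubling of distance; generally ΔL = −20·log₁₀(r₂/r₁).
ΔL = −20·log₁₀(0.25) = +12.04 dB.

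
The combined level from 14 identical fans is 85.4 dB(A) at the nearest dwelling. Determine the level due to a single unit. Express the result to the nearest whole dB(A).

74 dB(A)

Dividing the total intensity by 14 lowers the level by 10·log₁₀ 14 = 11.461 dB: L₁ = 85.4 − 11.461.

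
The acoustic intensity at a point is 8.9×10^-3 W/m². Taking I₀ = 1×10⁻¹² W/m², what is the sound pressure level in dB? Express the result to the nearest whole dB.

99 dB

I/I₀ = 8.9×10^-3/10⁻¹² = 8.9×10^9, and L = 10·log₁₀(I/I₀).
L = 10·(0.9494 + 9) = 99.49 dB.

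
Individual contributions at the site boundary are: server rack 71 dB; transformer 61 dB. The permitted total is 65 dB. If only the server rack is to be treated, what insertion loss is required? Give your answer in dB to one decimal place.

Fixed contribution from the other source: Σ 10^(L/10) = 10^(61/10) = 1.259e+06 (61.00 dB).
To meet 65 dB overall, the treated server rack may contribute at most 10^(65/10) − 1.259e+06 = 1.903e+06, i.e. 62.80 dB.
Required insertion loss = 71 − 62.80 = 8.20 dB.

8.2 dB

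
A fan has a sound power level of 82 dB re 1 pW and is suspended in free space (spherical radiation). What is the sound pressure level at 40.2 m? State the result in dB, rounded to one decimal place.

Free-field spherical radiation: L_p = L_w − 10·log₁₀(4π·r²), r = 40.2 m.
4π·r² = 2.031e+04 m², 10·log₁₀ of that is 43.077 dB.
L_p = 82 − 43.077 = 38.92 dB.

38.9 dB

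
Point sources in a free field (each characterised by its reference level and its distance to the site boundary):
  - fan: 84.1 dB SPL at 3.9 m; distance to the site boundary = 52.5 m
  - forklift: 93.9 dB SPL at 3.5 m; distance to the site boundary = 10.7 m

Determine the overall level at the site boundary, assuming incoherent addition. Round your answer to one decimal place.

Propagate each source to the receiver with L = L_ref − 20·log₁₀(r/r_ref), then add intensities.
fan: 84.1 − 20·log₁₀(52.5/3.9) = 84.1 − 22.58 = 61.52 dB SPL.
forklift: 93.9 − 20·log₁₀(10.7/3.5) = 93.9 − 9.71 = 84.19 dB SPL.
Σ 10^(L/10) = 2.641e+08 → L_total = 10·log₁₀(2.641e+08) = 84.22 dB SPL.

84.2 dB SPL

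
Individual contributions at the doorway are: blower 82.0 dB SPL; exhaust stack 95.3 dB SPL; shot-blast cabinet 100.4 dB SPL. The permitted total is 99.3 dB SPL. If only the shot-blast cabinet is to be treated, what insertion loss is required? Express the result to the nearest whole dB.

Everything except the shot-blast cabinet sums to 10^(82.0/10) + 10^(95.3/10) = 3.547e+09 in linear terms, 95.50 dB SPL.
The limit corresponds to 10^(99.3/10) = 8.511e+09; subtracting the fixed part leaves 4.964e+09 for the shot-blast cabinet, i.e. 96.96 dB SPL.
Required insertion loss = 100.4 − 96.96 = 3.44 dB.

3 dB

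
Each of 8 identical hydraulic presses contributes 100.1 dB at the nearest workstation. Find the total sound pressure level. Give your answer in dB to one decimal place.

109.1 dB

With 8 equal, uncorrelated contributions the intensity is 8× that of one unit, giving a rise of 10·log₁₀ 8.
L_total = 100.1 + 10·log₁₀(8) = 100.1 + 9.031 = 109.13 dB.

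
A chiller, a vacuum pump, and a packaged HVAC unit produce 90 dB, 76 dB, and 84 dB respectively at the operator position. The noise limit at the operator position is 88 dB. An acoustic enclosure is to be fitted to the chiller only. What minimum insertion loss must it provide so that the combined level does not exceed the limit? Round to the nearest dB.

The untreated sources together contribute 10^(76/10) + 10^(84/10) = 2.910e+08, i.e. 84.64 dB.
The limit corresponds to 10^(88/10) = 6.310e+08; subtracting the fixed part leaves 3.400e+08 for the chiller, i.e. 85.31 dB.
So the chiller must be reduced from 90 to 85.31 dB: IL = 4.69 dB.

5 dB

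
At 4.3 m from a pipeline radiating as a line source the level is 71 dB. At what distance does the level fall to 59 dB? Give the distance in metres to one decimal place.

68.2 m

For a line source L₁ − L₂ = 10·log₁₀(r₂/r₁), so r₂ = r₁·10^((L₁−L₂)/10).
r₂ = 4.3·10^((71−59)/10) = 4.3·10^(12.0/10) = 68.15 m.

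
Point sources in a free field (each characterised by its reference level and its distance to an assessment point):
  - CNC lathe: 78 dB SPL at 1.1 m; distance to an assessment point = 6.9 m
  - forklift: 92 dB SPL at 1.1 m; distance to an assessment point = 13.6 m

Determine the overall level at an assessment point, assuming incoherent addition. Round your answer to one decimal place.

70.8 dB SPL

Propagate each source to the receiver with L = L_ref − 20·log₁₀(r/r_ref), then add intensities.
CNC lathe: 78 − 20·log₁₀(6.9/1.1) = 78 − 15.95 = 62.05 dB SPL.
forklift: 92 − 20·log₁₀(13.6/1.1) = 92 − 21.84 = 70.16 dB SPL.
Σ 10^(L/10) = 1.197e+07 → L_total = 10·log₁₀(1.197e+07) = 70.78 dB SPL.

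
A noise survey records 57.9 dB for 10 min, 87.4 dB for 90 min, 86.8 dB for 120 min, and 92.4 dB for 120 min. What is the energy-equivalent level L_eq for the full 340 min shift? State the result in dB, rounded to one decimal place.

89.7 dB

L_eq = 10·log₁₀[(1/T)·Σ tᵢ·10^(Lᵢ/10)] with T = 340 min.
Σ tᵢ·10^(Lᵢ/10) = 10·10^(57.9/10) + 90·10^(87.4/10) + 120·10^(86.8/10) + 120·10^(92.4/10) = 3.154e+11.
L_eq = 10·log₁₀(3.154e+11/340) = 89.67 dB.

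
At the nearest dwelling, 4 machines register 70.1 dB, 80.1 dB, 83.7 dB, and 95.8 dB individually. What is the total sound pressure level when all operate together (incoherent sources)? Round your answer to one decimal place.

96.2 dB

Incoherent sources combine by intensity addition: L_total = 10·log₁₀(Σ 10^(L_i/10)).
Σ 10^(L/10) = 10^(70.1/10) + 10^(80.1/10) + 10^(83.7/10) + 10^(95.8/10) = 4.149e+09.
L_total = 10·log₁₀(4.149e+09) = 96.18 dB.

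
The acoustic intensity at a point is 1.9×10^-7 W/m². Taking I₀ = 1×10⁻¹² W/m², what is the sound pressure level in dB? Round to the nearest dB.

L = 10·log₁₀(I/I₀) = 10·log₁₀(1.9×10^-7/10⁻¹²) = 10·log₁₀(1.9×10^5).
L = 10·(0.2788 + 5) = 52.79 dB.

53 dB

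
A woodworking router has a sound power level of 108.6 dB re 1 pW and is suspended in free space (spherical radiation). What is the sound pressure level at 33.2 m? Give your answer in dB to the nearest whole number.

L_p = L_w − 10·log₁₀(4π·r²) with r = 33.2 m.
4π·r² = 1.385e+04 m², 10·log₁₀ of that is 41.415 dB.
L_p = 108.6 − 41.415 = 67.19 dB.

67 dB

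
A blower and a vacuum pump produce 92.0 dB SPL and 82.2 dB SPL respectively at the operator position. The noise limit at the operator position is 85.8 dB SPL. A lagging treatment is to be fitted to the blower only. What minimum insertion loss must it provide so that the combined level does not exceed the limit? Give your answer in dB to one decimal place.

Everything except the blower sums to 10^(82.2/10) = 1.660e+08 in linear terms, 82.20 dB SPL.
The limit corresponds to 10^(85.8/10) = 3.802e+08; subtracting the fixed part leaves 2.142e+08 for the blower, i.e. 83.31 dB SPL.
Required insertion loss = 92.0 − 83.31 = 8.69 dB.

8.7 dB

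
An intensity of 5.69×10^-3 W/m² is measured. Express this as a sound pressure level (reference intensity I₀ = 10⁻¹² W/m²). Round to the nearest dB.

98 dB

I/I₀ = 5.69×10^-3/10⁻¹² = 5.69×10^9, and L = 10·log₁₀(I/I₀).
L = 10·(0.7551 + 9) = 97.55 dB.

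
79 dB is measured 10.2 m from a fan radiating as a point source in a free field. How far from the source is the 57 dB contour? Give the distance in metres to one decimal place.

For a point source L₁ − L₂ = 20·log₁₀(r₂/r₁), so r₂ = r₁·10^((L₁−L₂)/20).
r₂ = 10.2·10^((79−57)/20) = 10.2·10^(22.0/20) = 128.41 m.

128.4 m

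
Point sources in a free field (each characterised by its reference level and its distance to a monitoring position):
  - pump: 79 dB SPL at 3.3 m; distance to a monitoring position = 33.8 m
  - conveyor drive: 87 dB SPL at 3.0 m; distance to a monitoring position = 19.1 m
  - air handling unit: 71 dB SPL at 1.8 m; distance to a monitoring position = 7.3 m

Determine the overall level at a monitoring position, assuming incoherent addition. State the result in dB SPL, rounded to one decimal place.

71.4 dB SPL

Propagate each source to the receiver with L = L_ref − 20·log₁₀(r/r_ref), then add intensities.
pump: 79 − 20·log₁₀(33.8/3.3) = 79 − 20.21 = 58.79 dB SPL.
conveyor drive: 87 − 20·log₁₀(19.1/3.0) = 87 − 16.08 = 70.92 dB SPL.
air handling unit: 71 − 20·log₁₀(7.3/1.8) = 71 − 12.16 = 58.84 dB SPL.
Σ 10^(L/10) = 1.389e+07 → L_total = 10·log₁₀(1.389e+07) = 71.43 dB SPL.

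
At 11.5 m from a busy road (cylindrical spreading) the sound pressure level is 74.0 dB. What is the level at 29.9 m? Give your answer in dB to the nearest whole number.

70 dB

Line-source attenuation: ΔL = 10·log₁₀(r₂/r₁) = 10·log₁₀(29.9/11.5) = 4.150 dB.
L₂ = 74.0 − 10·log₁₀(29.9/11.5) = 74.0 − 4.150 = 69.85 dB.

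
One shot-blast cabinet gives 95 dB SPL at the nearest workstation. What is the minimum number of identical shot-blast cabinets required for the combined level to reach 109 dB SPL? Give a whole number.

26

The shortfall is 109 − 95 = 14.0 dB, and N units add 10·log₁₀ N, so need 10·log₁₀ N ≥ 14.0.
N ≥ 10^(14.0/10) = 25.119, so N = 26.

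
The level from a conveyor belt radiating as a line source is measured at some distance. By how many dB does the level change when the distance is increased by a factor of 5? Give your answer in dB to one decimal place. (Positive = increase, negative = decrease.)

Line-source spreading: ΔL = −10·log₁₀(r₂/r₁).
ΔL = −10·log₁₀(5) = -6.99 dB.

-7.0 dB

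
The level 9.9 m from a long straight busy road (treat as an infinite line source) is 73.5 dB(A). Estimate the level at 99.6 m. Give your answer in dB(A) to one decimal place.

63.5 dB(A)

For a line source, L₂ = L₁ − 10·log₁₀(r₂/r₁).
L₂ = 73.5 − 10·log₁₀(99.6/9.9) = 73.5 − 10.026 = 63.47 dB(A).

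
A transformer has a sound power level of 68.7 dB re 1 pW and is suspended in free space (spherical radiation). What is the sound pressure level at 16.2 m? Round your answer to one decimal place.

33.5 dB

Free-field spherical radiation: L_p = L_w − 10·log₁₀(4π·r²), r = 16.2 m.
4π·r² = 3298 m², 10·log₁₀ of that is 35.182 dB.
L_p = 68.7 − 35.182 = 33.52 dB.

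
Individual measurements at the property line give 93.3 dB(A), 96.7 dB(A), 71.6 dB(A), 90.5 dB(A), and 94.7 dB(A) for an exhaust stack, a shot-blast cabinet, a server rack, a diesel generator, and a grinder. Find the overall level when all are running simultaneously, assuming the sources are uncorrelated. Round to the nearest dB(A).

For uncorrelated sources the intensities add, so convert each level to linear form, sum, and take 10·log₁₀ of the total.
Σ 10^(L/10) = 10^(93.3/10) + 10^(96.7/10) + 10^(71.6/10) + 10^(90.5/10) + 10^(94.7/10) = 1.090e+10.
L_total = 10·log₁₀(1.090e+10) = 100.38 dB(A).

100 dB(A)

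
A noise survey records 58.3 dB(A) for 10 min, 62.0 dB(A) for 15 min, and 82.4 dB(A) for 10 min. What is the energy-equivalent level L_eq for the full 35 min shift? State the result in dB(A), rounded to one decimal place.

77.0 dB(A)

L_eq = 10·log₁₀[(1/T)·Σ tᵢ·10^(Lᵢ/10)] with T = 35 min.
Σ tᵢ·10^(Lᵢ/10) = 10·10^(58.3/10) + 15·10^(62.0/10) + 10·10^(82.4/10) = 1.768e+09.
L_eq = 10·log₁₀(1.768e+09/35) = 77.03 dB(A).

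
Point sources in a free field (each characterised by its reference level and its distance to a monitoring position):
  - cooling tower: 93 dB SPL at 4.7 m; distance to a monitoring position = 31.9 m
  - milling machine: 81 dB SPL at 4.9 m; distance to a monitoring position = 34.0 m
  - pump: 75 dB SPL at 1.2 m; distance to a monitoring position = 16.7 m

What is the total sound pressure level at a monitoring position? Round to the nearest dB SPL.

Apply inverse-square spreading to bring every level to the receiver, then sum 10^(L/10).
cooling tower: 93 − 20·log₁₀(31.9/4.7) = 93 − 16.63 = 76.37 dB SPL.
milling machine: 81 − 20·log₁₀(34.0/4.9) = 81 − 16.83 = 64.17 dB SPL.
pump: 75 − 20·log₁₀(16.7/1.2) = 75 − 22.87 = 52.13 dB SPL.
Σ 10^(L/10) = 4.609e+07 → L_total = 10·log₁₀(4.609e+07) = 76.64 dB SPL.

77 dB SPL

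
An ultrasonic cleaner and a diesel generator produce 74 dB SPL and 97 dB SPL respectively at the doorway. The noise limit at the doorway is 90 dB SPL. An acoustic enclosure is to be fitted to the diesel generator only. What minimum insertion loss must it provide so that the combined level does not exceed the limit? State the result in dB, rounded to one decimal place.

Fixed contribution from the other source: Σ 10^(L/10) = 10^(74/10) = 2.512e+07 (74.00 dB SPL).
To meet 90 dB SPL overall, the treated diesel generator may contribute at most 10^(90/10) − 2.512e+07 = 9.749e+08, i.e. 89.89 dB SPL.
Required insertion loss = 97 − 89.89 = 7.11 dB.

7.1 dB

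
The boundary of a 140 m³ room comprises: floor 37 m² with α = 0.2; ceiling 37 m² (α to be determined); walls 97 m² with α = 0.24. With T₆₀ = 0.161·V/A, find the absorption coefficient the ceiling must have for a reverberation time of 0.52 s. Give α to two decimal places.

A = 0.161·V/T₆₀ = 0.161·140/0.52 = 43.35 m² sabins.
Absorption from the other surfaces = 37·0.2 + 97·0.24 = 30.68 m², so the ceiling must supply 12.67 m² over 37 m².
α = 12.67/37 = 0.342.

0.34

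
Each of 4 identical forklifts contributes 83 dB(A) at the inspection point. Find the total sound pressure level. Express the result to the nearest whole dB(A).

89 dB(A)

L_total = L₁ + 10·log₁₀ N for N identical incoherent sources.
L_total = 83 + 10·log₁₀(4) = 83 + 6.021 = 89.02 dB(A).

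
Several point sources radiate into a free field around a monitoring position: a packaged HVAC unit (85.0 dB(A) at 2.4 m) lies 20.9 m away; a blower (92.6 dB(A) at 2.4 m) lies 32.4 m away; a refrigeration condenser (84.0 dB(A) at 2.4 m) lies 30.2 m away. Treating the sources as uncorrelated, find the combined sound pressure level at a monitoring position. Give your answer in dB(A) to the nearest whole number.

72 dB(A)

Apply inverse-square spreading to bring every level to the receiver, then sum 10^(L/10).
packaged HVAC unit: 85.0 − 20·log₁₀(20.9/2.4) = 85.0 − 18.80 = 66.20 dB(A).
blower: 92.6 − 20·log₁₀(32.4/2.4) = 92.6 − 22.61 = 69.99 dB(A).
refrigeration condenser: 84.0 − 20·log₁₀(30.2/2.4) = 84.0 − 22.00 = 62.00 dB(A).
Σ 10^(L/10) = 1.574e+07 → L_total = 10·log₁₀(1.574e+07) = 71.97 dB(A).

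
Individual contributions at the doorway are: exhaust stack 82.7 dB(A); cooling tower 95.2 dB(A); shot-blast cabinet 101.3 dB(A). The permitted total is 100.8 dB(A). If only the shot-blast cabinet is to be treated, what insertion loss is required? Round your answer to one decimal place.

Fixed contribution from the other sources: Σ 10^(L/10) = 10^(82.7/10) + 10^(95.2/10) = 3.498e+09 (95.44 dB(A)).
The limit corresponds to 10^(100.8/10) = 1.202e+10; subtracting the fixed part leaves 8.525e+09 for the shot-blast cabinet, i.e. 99.31 dB(A).
Required insertion loss = 101.3 − 99.31 = 1.99 dB.

2.0 dB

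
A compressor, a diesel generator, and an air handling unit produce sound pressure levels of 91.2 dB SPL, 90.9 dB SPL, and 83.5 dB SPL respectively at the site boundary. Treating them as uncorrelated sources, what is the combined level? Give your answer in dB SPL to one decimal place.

94.4 dB SPL

Incoherent sources combine by intensity addition: L_total = 10·log₁₀(Σ 10^(L_i/10)).
Σ 10^(L/10) = 10^(91.2/10) + 10^(90.9/10) + 10^(83.5/10) = 2.772e+09.
L_total = 10·log₁₀(2.772e+09) = 94.43 dB SPL.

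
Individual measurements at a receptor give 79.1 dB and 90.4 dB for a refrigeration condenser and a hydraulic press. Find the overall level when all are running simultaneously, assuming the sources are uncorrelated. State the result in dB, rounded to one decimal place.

90.7 dB

Incoherent sources combine by intensity addition: L_total = 10·log₁₀(Σ 10^(L_i/10)).
Σ 10^(L/10) = 10^(79.1/10) + 10^(90.4/10) = 1.178e+09.
L_total = 10·log₁₀(1.178e+09) = 90.71 dB.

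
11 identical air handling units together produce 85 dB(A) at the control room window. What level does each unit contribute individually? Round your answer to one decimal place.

Dividing the total intensity by 11 lowers the level by 10·log₁₀ 11 = 10.414 dB: L₁ = 85 − 10.414.

74.6 dB(A)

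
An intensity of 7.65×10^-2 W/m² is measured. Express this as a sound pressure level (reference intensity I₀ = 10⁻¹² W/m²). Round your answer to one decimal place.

108.8 dB

L = 10·log₁₀(I/I₀) = 10·log₁₀(7.65×10^-2/10⁻¹²) = 10·log₁₀(7.65×10^10).
L = 10·(0.8837 + 10) = 108.84 dB.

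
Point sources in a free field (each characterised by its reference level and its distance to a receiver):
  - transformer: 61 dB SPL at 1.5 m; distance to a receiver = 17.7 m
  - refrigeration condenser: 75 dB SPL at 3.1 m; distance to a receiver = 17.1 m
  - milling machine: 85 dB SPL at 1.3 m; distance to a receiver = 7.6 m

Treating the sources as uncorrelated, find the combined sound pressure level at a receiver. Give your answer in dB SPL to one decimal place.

70.1 dB SPL

Apply inverse-square spreading to bring every level to the receiver, then sum 10^(L/10).
transformer: 61 − 20·log₁₀(17.7/1.5) = 61 − 21.44 = 39.56 dB SPL.
refrigeration condenser: 75 − 20·log₁₀(17.1/3.1) = 75 − 14.83 = 60.17 dB SPL.
milling machine: 85 − 20·log₁₀(7.6/1.3) = 85 − 15.34 = 69.66 dB SPL.
Σ 10^(L/10) = 1.030e+07 → L_total = 10·log₁₀(1.030e+07) = 70.13 dB SPL.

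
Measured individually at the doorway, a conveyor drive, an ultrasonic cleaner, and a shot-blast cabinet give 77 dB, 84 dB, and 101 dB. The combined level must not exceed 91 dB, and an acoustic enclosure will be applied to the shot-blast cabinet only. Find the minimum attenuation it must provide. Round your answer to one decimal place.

Everything except the shot-blast cabinet sums to 10^(77/10) + 10^(84/10) = 3.013e+08 in linear terms, 84.79 dB.
To meet 91 dB overall, the treated shot-blast cabinet may contribute at most 10^(91/10) − 3.013e+08 = 9.576e+08, i.e. 89.81 dB.
Required insertion loss = 101 − 89.81 = 11.19 dB.

11.2 dB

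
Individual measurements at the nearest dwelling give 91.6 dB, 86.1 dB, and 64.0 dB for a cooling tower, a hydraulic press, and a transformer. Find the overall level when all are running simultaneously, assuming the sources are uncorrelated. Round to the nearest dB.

For uncorrelated sources the intensities add, so convert each level to linear form, sum, and take 10·log₁₀ of the total.
Σ 10^(L/10) = 10^(91.6/10) + 10^(86.1/10) + 10^(64.0/10) = 1.855e+09.
L_total = 10·log₁₀(1.855e+09) = 92.68 dB.

93 dB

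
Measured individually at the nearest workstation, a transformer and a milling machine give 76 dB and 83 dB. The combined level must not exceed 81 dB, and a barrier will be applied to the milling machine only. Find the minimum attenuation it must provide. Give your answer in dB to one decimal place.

Everything except the milling machine sums to 10^(76/10) = 3.981e+07 in linear terms, 76.00 dB.
To meet 81 dB overall, the treated milling machine may contribute at most 10^(81/10) − 3.981e+07 = 8.608e+07, i.e. 79.35 dB.
So the milling machine must be reduced from 83 to 79.35 dB: IL = 3.65 dB.

3.7 dB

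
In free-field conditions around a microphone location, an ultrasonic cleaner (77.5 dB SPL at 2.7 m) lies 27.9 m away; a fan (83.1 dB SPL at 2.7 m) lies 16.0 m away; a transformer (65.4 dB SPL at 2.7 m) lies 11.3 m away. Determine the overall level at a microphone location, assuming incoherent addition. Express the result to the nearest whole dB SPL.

First find each source's level at the receiver (point-source: −20·log₁₀(r/r_ref)), then combine on an intensity basis.
ultrasonic cleaner: 77.5 − 20·log₁₀(27.9/2.7) = 77.5 − 20.28 = 57.22 dB SPL.
fan: 83.1 − 20·log₁₀(16.0/2.7) = 83.1 − 15.46 = 67.64 dB SPL.
transformer: 65.4 − 20·log₁₀(11.3/2.7) = 65.4 − 12.43 = 52.97 dB SPL.
Σ 10^(L/10) = 6.539e+06 → L_total = 10·log₁₀(6.539e+06) = 68.15 dB SPL.

68 dB SPL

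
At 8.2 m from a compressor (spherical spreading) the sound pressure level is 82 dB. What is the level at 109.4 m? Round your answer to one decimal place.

For a point source, L₂ = L₁ − 20·log₁₀(r₂/r₁).
L₂ = 82 − 20·log₁₀(109.4/8.2) = 82 − 22.504 = 59.50 dB.

59.5 dB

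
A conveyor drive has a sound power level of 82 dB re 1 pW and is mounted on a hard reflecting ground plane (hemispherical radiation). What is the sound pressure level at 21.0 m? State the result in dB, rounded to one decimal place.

47.6 dB

The power spreads over a hemisphere of area 2π·r², so L_p = L_w − 10·log₁₀(2π·r²).
2π·r² = 2771 m², 10·log₁₀ of that is 34.426 dB.
L_p = 82 − 34.426 = 47.57 dB.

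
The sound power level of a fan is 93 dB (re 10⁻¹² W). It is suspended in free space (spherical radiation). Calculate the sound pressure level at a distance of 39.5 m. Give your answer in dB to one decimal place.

50.1 dB

L_p = L_w − 10·log₁₀(4π·r²) with r = 39.5 m.
4π·r² = 1.961e+04 m², 10·log₁₀ of that is 42.924 dB.
L_p = 93 − 42.924 = 50.08 dB.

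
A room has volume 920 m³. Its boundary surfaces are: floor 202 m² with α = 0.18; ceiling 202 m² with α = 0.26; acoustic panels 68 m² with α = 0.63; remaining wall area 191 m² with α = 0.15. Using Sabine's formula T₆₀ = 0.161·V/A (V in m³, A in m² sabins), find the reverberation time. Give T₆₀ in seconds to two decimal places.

A = Σ Sᵢαᵢ = 202·0.18 + 202·0.26 + 68·0.63 + 191·0.15 = 160.37 m².
T₆₀ = 0.161·V/A = 0.161·920/160.37 = 0.924 s.

0.92 s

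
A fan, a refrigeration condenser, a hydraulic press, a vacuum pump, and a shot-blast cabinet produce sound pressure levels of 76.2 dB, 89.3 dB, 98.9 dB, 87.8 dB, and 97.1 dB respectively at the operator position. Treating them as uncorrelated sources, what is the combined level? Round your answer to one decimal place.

101.6 dB

For uncorrelated sources the intensities add, so convert each level to linear form, sum, and take 10·log₁₀ of the total.
Σ 10^(L/10) = 10^(76.2/10) + 10^(89.3/10) + 10^(98.9/10) + 10^(87.8/10) + 10^(97.1/10) = 1.439e+10.
L_total = 10·log₁₀(1.439e+10) = 101.58 dB.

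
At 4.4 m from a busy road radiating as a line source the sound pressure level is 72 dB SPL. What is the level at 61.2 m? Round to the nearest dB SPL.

61 dB SPL

Cylindrical spreading from a line source gives a 10·log₁₀(r₂/r₁) drop.
L₂ = 72 − 10·log₁₀(61.2/4.4) = 72 − 11.433 = 60.57 dB SPL.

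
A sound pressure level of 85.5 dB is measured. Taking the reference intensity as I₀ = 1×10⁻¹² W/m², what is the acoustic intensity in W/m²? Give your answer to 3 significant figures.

0.000355 W/m²

L = 10·log₁₀(I/I₀) ⇒ I = I₀·10^(L/10) = 10⁻¹² × 10^8.55.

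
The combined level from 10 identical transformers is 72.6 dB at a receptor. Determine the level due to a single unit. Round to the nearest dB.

63 dB

10 equal contributions raise the level by 10·log₁₀ 10 = 10.000 dB, so each unit alone gives 72.6 − 10.000.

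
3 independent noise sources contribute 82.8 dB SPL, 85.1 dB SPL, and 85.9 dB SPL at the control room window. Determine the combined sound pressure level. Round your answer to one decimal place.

89.6 dB SPL

Incoherent sources combine by intensity addition: L_total = 10·log₁₀(Σ 10^(L_i/10)).
Σ 10^(L/10) = 10^(82.8/10) + 10^(85.1/10) + 10^(85.9/10) = 9.032e+08.
L_total = 10·log₁₀(9.032e+08) = 89.56 dB SPL.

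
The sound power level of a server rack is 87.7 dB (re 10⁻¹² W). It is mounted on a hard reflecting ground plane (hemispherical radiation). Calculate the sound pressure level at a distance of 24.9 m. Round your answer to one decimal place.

51.8 dB

L_p = L_w − 10·log₁₀(2π·r²) with r = 24.9 m.
2π·r² = 3896 m², 10·log₁₀ of that is 35.906 dB.
L_p = 87.7 − 35.906 = 51.79 dB.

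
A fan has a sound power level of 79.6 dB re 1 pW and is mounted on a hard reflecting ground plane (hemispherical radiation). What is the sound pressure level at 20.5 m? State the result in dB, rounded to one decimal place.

45.4 dB

Free-field hemispherical radiation: L_p = L_w − 10·log₁₀(2π·r²), r = 20.5 m.
2π·r² = 2641 m², 10·log₁₀ of that is 34.217 dB.
L_p = 79.6 − 34.217 = 45.38 dB.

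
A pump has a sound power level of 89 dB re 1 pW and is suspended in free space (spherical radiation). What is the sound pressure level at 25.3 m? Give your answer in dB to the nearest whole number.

50 dB

Free-field spherical radiation: L_p = L_w − 10·log₁₀(4π·r²), r = 25.3 m.
4π·r² = 8044 m², 10·log₁₀ of that is 39.055 dB.
L_p = 89 − 39.055 = 49.95 dB.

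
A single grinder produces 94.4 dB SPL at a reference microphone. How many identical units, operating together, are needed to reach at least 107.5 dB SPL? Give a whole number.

21

The shortfall is 107.5 − 94.4 = 13.1 dB, and N units add 10·log₁₀ N, so need 10·log₁₀ N ≥ 13.1.
N ≥ 10^(13.1/10) = 20.417, so N = 21.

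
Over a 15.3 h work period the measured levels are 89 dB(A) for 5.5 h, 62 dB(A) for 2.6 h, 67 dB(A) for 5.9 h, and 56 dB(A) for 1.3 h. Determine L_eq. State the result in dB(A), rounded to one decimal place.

84.6 dB(A)

The energy average is taken in the linear domain: L_eq = 10·log₁₀[(Σ tᵢ·10^(Lᵢ/10))/T], T = 15.3 h.
Σ tᵢ·10^(Lᵢ/10) = 5.5·10^(89/10) + 2.6·10^(62/10) + 5.9·10^(67/10) + 1.3·10^(56/10) = 4.403e+09.
L_eq = 10·log₁₀(4.403e+09/15.3) = 84.59 dB(A).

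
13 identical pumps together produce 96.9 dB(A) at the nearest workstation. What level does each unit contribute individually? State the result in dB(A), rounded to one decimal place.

85.8 dB(A)

Dividing the total intensity by 13 lowers the level by 10·log₁₀ 13 = 11.139 dB: L₁ = 96.9 − 11.139.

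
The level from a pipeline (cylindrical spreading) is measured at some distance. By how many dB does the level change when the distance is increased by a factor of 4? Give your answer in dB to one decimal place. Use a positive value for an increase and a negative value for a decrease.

-6.0 dB

With cylindrical spreading the level changes by −10·log₁₀(r₂/r₁).
ΔL = −10·log₁₀(4) = -6.02 dB.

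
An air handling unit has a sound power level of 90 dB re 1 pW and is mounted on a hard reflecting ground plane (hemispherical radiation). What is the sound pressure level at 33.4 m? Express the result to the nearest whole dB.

The power spreads over a hemisphere of area 2π·r², so L_p = L_w − 10·log₁₀(2π·r²).
2π·r² = 7009 m², 10·log₁₀ of that is 38.457 dB.
L_p = 90 − 38.457 = 51.54 dB.

52 dB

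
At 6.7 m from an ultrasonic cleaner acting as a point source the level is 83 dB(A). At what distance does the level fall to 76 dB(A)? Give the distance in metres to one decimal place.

15.0 m

The 7.0 dB drop corresponds to a distance ratio of 10^(7.0/20) for a point source.
r₂ = 6.7·10^((83−76)/20) = 6.7·10^(7.0/20) = 15.00 m.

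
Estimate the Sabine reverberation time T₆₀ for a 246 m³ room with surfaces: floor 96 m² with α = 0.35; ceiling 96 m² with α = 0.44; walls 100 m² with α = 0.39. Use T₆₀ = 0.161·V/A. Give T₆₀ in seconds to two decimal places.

Summing Sᵢαᵢ: 96·0.35 + 96·0.44 + 100·0.39 = 114.84 m².
T₆₀ = 0.161·V/A = 0.161·246/114.84 = 0.345 s.

0.34 s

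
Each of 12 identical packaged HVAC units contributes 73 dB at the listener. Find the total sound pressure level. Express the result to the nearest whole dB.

L_total = L₁ + 10·log₁₀ N for N identical incoherent sources.
L_total = 73 + 10·log₁₀(12) = 73 + 10.792 = 83.79 dB.

84 dB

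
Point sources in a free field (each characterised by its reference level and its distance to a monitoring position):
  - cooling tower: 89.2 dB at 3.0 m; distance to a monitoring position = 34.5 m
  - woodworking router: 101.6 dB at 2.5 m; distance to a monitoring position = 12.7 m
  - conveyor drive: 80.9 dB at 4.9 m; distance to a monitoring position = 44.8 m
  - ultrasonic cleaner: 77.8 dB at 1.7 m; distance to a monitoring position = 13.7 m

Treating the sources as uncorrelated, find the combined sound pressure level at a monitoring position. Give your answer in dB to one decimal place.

87.5 dB

Apply inverse-square spreading to bring every level to the receiver, then sum 10^(L/10).
cooling tower: 89.2 − 20·log₁₀(34.5/3.0) = 89.2 − 21.21 = 67.99 dB.
woodworking router: 101.6 − 20·log₁₀(12.7/2.5) = 101.6 − 14.12 = 87.48 dB.
conveyor drive: 80.9 − 20·log₁₀(44.8/4.9) = 80.9 − 19.22 = 61.68 dB.
ultrasonic cleaner: 77.8 − 20·log₁₀(13.7/1.7) = 77.8 − 18.13 = 59.67 dB.
Σ 10^(L/10) = 5.688e+08 → L_total = 10·log₁₀(5.688e+08) = 87.55 dB.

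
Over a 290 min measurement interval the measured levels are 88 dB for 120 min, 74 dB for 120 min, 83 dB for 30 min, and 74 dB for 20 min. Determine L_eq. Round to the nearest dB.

85 dB

The energy average is taken in the linear domain: L_eq = 10·log₁₀[(Σ tᵢ·10^(Lᵢ/10))/T], T = 290 min.
Σ tᵢ·10^(Lᵢ/10) = 120·10^(88/10) + 120·10^(74/10) + 30·10^(83/10) + 20·10^(74/10) = 8.522e+10.
L_eq = 10·log₁₀(8.522e+10/290) = 84.68 dB.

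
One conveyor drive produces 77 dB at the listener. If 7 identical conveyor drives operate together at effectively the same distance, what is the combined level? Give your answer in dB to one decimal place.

85.5 dB

With 7 equal, uncorrelated contributions the intensity is 7× that of one unit, giving a rise of 10·log₁₀ 7.
L_total = 77 + 10·log₁₀(7) = 77 + 8.451 = 85.45 dB.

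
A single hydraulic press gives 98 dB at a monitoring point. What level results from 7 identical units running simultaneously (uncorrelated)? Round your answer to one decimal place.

N identical incoherent sources raise the level by 10·log₁₀ N.
L_total = 98 + 10·log₁₀(7) = 98 + 8.451 = 106.45 dB.

106.5 dB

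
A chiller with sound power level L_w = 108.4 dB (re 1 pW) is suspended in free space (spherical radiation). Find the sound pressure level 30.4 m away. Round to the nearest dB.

68 dB

Free-field spherical radiation: L_p = L_w − 10·log₁₀(4π·r²), r = 30.4 m.
4π·r² = 1.161e+04 m², 10·log₁₀ of that is 40.650 dB.
L_p = 108.4 − 40.650 = 67.75 dB.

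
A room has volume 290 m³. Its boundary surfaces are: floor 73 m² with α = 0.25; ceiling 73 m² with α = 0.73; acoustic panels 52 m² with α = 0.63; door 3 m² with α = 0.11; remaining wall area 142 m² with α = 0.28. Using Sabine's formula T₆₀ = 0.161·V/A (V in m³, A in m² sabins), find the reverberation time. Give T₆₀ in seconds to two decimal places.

0.32 s

Summing Sᵢαᵢ: 73·0.25 + 73·0.73 + 52·0.63 + 3·0.11 + 142·0.28 = 144.39 m².
T₆₀ = 0.161·V/A = 0.161·290/144.39 = 0.323 s.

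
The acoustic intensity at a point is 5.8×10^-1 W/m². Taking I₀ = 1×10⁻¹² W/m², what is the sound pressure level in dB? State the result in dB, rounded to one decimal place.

Dividing by I₀ shifts the exponent by 12: I/I₀ = 5.8×10^11.
L = 10·(0.7634 + 11) = 117.63 dB.

117.6 dB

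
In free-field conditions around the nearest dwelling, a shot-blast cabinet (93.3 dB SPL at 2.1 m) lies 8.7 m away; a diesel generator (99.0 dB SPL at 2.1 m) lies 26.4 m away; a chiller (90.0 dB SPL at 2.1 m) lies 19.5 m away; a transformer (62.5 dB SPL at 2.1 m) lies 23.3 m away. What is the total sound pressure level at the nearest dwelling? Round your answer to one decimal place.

82.7 dB SPL

First find each source's level at the receiver (point-source: −20·log₁₀(r/r_ref)), then combine on an intensity basis.
shot-blast cabinet: 93.3 − 20·log₁₀(8.7/2.1) = 93.3 − 12.35 = 80.95 dB SPL.
diesel generator: 99.0 − 20·log₁₀(26.4/2.1) = 99.0 − 21.99 = 77.01 dB SPL.
chiller: 90.0 − 20·log₁₀(19.5/2.1) = 90.0 − 19.36 = 70.64 dB SPL.
transformer: 62.5 − 20·log₁₀(23.3/2.1) = 62.5 − 20.90 = 41.60 dB SPL.
Σ 10^(L/10) = 1.864e+08 → L_total = 10·log₁₀(1.864e+08) = 82.71 dB SPL.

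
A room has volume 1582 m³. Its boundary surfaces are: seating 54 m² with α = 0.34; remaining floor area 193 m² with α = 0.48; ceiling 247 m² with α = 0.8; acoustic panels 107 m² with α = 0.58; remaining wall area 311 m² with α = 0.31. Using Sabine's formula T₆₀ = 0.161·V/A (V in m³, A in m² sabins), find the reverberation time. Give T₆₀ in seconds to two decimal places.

A = Σ Sᵢαᵢ = 54·0.34 + 193·0.48 + 247·0.8 + 107·0.58 + 311·0.31 = 467.07 m².
T₆₀ = 0.161·V/A = 0.161·1582/467.07 = 0.545 s.

0.55 s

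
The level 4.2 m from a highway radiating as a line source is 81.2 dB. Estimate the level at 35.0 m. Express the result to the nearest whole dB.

Line-source attenuation: ΔL = 10·log₁₀(r₂/r₁) = 10·log₁₀(35.0/4.2) = 9.208 dB.
L₂ = 81.2 − 10·log₁₀(35.0/4.2) = 81.2 − 9.208 = 71.99 dB.

72 dB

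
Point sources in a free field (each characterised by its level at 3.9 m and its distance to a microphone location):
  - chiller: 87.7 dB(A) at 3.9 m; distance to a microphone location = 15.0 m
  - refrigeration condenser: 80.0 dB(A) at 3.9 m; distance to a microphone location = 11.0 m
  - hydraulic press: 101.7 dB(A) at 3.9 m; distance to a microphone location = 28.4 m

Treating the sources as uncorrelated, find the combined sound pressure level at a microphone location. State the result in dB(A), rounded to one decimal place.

85.2 dB(A)

Propagate each source to the receiver with L = L_ref − 20·log₁₀(r/r_ref), then add intensities.
chiller: 87.7 − 20·log₁₀(15.0/3.9) = 87.7 − 11.70 = 76.00 dB(A).
refrigeration condenser: 80.0 − 20·log₁₀(11.0/3.9) = 80.0 − 9.01 = 70.99 dB(A).
hydraulic press: 101.7 − 20·log₁₀(28.4/3.9) = 101.7 − 17.25 = 84.45 dB(A).
Σ 10^(L/10) = 3.313e+08 → L_total = 10·log₁₀(3.313e+08) = 85.20 dB(A).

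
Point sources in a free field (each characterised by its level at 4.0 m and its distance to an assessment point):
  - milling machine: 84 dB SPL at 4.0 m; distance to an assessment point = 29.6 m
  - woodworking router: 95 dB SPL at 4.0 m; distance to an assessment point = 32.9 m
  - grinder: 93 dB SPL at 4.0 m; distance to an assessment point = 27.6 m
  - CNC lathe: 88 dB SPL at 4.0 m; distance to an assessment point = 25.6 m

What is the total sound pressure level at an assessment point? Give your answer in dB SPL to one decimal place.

80.4 dB SPL

Propagate each source to the receiver with L = L_ref − 20·log₁₀(r/r_ref), then add intensities.
milling machine: 84 − 20·log₁₀(29.6/4.0) = 84 − 17.38 = 66.62 dB SPL.
woodworking router: 95 − 20·log₁₀(32.9/4.0) = 95 − 18.30 = 76.70 dB SPL.
grinder: 93 − 20·log₁₀(27.6/4.0) = 93 − 16.78 = 76.22 dB SPL.
CNC lathe: 88 − 20·log₁₀(25.6/4.0) = 88 − 16.12 = 71.88 dB SPL.
Σ 10^(L/10) = 1.086e+08 → L_total = 10·log₁₀(1.086e+08) = 80.36 dB SPL.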